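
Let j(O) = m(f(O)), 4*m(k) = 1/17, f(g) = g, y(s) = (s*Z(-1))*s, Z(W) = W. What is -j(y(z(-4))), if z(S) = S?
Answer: -1/68 ≈ -0.014706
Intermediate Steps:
y(s) = -s² (y(s) = (s*(-1))*s = (-s)*s = -s²)
m(k) = 1/68 (m(k) = (¼)/17 = (¼)*(1/17) = 1/68)
j(O) = 1/68
-j(y(z(-4))) = -1*1/68 = -1/68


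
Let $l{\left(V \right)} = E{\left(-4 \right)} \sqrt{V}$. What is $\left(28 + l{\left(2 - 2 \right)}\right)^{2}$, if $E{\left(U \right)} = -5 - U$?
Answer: $784$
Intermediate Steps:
$l{\left(V \right)} = - \sqrt{V}$ ($l{\left(V \right)} = \left(-5 - -4\right) \sqrt{V} = \left(-5 + 4\right) \sqrt{V} = - \sqrt{V}$)
$\left(28 + l{\left(2 - 2 \right)}\right)^{2} = \left(28 - \sqrt{2 - 2}\right)^{2} = \left(28 - \sqrt{0}\right)^{2} = \left(28 - 0\right)^{2} = \left(28 + 0\right)^{2} = 28^{2} = 784$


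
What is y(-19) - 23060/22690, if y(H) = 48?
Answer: 106606/2269 ≈ 46.984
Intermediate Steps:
y(-19) - 23060/22690 = 48 - 23060/22690 = 48 - 23060*1/22690 = 48 - 2306/2269 = 106606/2269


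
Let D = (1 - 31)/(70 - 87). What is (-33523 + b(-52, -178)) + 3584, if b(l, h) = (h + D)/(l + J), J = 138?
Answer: -21886907/731 ≈ -29941.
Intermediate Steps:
D = 30/17 (D = -30/(-17) = -30*(-1/17) = 30/17 ≈ 1.7647)
b(l, h) = (30/17 + h)/(138 + l) (b(l, h) = (h + 30/17)/(l + 138) = (30/17 + h)/(138 + l))
(-33523 + b(-52, -178)) + 3584 = (-33523 + (30/17 - 178)/(138 - 52)) + 3584 = (-33523 - 2996/17/86) + 3584 = (-33523 + (1/86)*(-2996/17)) + 3584 = (-33523 - 1498/731) + 3584 = -24506811/731 + 3584 = -21886907/731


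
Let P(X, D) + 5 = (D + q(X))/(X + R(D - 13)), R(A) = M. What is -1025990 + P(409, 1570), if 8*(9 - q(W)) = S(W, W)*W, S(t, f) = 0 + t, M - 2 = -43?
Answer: -3020683929/2944 ≈ -1.0260e+6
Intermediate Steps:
M = -41 (M = 2 - 43 = -41)
R(A) = -41
S(t, f) = t
q(W) = 9 - W²/8 (q(W) = 9 - W*W/8 = 9 - W²/8)
P(X, D) = -5 + (9 + D - X²/8)/(-41 + X) (P(X, D) = -5 + (D + (9 - X²/8))/(X - 41) = -5 + (9 + D - X²/8)/(-41 + X))
-1025990 + P(409, 1570) = -1025990 + (214 + 1570 - 5*409 - ⅛*409²)/(-41 + 409) = -1025990 + (214 + 1570 - 2045 - ⅛*167281)/368 = -1025990 + (214 + 1570 - 2045 - 167281/8)/368 = -1025990 + (1/368)*(-169369/8) = -1025990 - 169369/2944 = -3020683929/2944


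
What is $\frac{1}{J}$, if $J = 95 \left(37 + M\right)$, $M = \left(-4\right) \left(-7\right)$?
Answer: $\frac{1}{6175} \approx 0.00016194$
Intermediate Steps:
$M = 28$
$J = 6175$ ($J = 95 \left(37 + 28\right) = 95 \cdot 65 = 6175$)
$\frac{1}{J} = \frac{1}{6175}$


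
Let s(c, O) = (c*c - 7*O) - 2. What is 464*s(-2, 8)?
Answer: -25056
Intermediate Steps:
s(c, O) = -2 + c**2 - 7*O (s(c, O) = (c**2 - 7*O) - 2 = -2 + c**2 - 7*O)
464*s(-2, 8) = 464*(-2 + (-2)**2 - 7*8) = 464*(-2 + 4 - 56) = 464*(-54) = -25056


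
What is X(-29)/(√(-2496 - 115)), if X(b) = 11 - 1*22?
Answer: 11*I*√2611/2611 ≈ 0.21527*I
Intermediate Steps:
X(b) = -11 (X(b) = 11 - 22 = -11)
X(-29)/(√(-2496 - 115)) = -11/√(-2496 - 115) = -11*(-I*√2611/2611) = -(-11)*I*√2611/2611 = 11*I*√2611/2611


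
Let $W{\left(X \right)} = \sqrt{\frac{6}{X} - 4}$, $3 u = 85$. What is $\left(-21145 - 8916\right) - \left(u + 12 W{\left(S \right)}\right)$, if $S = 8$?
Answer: $- \frac{90268}{3} - 6 i \sqrt{13} \approx -30089.0 - 21.633 i$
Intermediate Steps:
$u = \frac{85}{3}$ ($u = \frac{1}{3} \cdot 85 = \frac{85}{3} \approx 28.333$)
$W{\left(X \right)} = \sqrt{-4 + \frac{6}{X}}$
$\left(-21145 - 8916\right) - \left(u + 12 W{\left(S \right)}\right) = \left(-21145 - 8916\right) - \left(\frac{85}{3} + 12 \sqrt{-4 + \frac{6}{8}}\right) = \left(-21145 - 8916\right) - \left(\frac{85}{3} + 12 \sqrt{-4 + 6 \cdot \frac{1}{8}}\right) = -30061 - \left(\frac{85}{3} + 12 \sqrt{-4 + \frac{3}{4}}\right) = -30061 - \left(\frac{85}{3} + 12 \sqrt{- \frac{13}{4}}\right) = -30061 - \left(\frac{85}{3} + 12 \frac{i \sqrt{13}}{2}\right) = -30061 - \left(\frac{85}{3} + 6 i \sqrt{13}\right) = - \frac{90268}{3} - 6 i \sqrt{13}$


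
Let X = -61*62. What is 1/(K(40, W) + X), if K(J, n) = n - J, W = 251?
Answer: -1/3571 ≈ -0.00028003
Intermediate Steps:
X = -3782
1/(K(40, W) + X) = 1/((251 - 1*40) - 3782) = 1/((251 - 40) - 3782) = 1/(211 - 3782) = 1/(-3571) = -1/3571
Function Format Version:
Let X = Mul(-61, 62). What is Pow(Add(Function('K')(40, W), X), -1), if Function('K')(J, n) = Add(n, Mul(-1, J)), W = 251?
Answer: Rational(-1, 3571) ≈ -0.00028003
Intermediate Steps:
X = -3782
Pow(Add(Function('K')(40, W), X), -1) = Pow(Add(Add(251, Mul(-1, 40)), -3782), -1) = Pow(Add(Add(251, -40), -3782), -1) = Pow(Add(211, -3782), -1) = Pow(-3571, -1) = Rational(-1, 3571)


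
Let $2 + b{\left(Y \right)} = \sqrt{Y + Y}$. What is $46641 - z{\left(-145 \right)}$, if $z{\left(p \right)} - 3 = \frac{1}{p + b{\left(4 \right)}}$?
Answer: $\frac{1007427585}{21601} + \frac{2 \sqrt{2}}{21601} \approx 46638.0$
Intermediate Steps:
$b{\left(Y \right)} = -2 + \sqrt{2} \sqrt{Y}$ ($b{\left(Y \right)} = -2 + \sqrt{Y + Y} = -2 + \sqrt{2 Y} = -2 + \sqrt{2} \sqrt{Y}$)
$z{\left(p \right)} = 3 + \frac{1}{-2 + p + 2 \sqrt{2}}$ ($z{\left(p \right)} = 3 + \frac{1}{p - \left(2 - \sqrt{2} \sqrt{4}\right)} = 3 + \frac{1}{p - \left(2 - \sqrt{2} \cdot 2\right)} = 3 + \frac{1}{p - \left(2 - 2 \sqrt{2}\right)} = 3 + \frac{1}{-2 + p + 2 \sqrt{2}}$)
$46641 - z{\left(-145 \right)} = 46641 - \frac{-5 + 3 \left(-145\right) + 6 \sqrt{2}}{-2 - 145 + 2 \sqrt{2}} = 46641 - \frac{-5 - 435 + 6 \sqrt{2}}{-147 + 2 \sqrt{2}} = 46641 - \frac{-440 + 6 \sqrt{2}}{-147 + 2 \sqrt{2}}$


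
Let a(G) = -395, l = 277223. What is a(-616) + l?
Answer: 276828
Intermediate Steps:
a(-616) + l = -395 + 277223 = 276828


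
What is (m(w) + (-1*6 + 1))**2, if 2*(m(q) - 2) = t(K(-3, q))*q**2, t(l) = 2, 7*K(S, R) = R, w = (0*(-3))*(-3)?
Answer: 9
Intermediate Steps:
w = 0 (w = 0*(-3) = 0)
K(S, R) = R/7
m(q) = 2 + q**2 (m(q) = 2 + (2*q**2)/2 = 2 + q**2)
(m(w) + (-1*6 + 1))**2 = ((2 + 0**2) + (-1*6 + 1))**2 = ((2 + 0) + (-6 + 1))**2 = (2 - 5)**2 = (-3)**2 = 9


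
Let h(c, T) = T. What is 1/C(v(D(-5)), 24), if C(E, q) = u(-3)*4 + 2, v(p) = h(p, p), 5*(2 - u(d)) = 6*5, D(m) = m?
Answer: -1/14 ≈ -0.071429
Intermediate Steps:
u(d) = -4 (u(d) = 2 - 6*5/5 = 2 - ⅕*30 = 2 - 6 = -4)
v(p) = p
C(E, q) = -14 (C(E, q) = -4*4 + 2 = -16 + 2 = -14)
1/C(v(D(-5)), 24) = 1/(-14) = -1/14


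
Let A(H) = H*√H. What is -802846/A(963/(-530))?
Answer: -425508380*I*√56710/309123 ≈ -3.278e+5*I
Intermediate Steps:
A(H) = H^(3/2)
-802846/A(963/(-530)) = -802846*√107*(530*I*√530)/309123 = -802846*530*I*√56710/309123 = -425508380*I*√56710/309123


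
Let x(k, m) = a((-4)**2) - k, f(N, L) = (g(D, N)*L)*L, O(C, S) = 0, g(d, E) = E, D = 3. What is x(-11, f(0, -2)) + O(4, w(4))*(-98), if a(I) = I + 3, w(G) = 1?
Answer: 30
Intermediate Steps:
a(I) = 3 + I
f(N, L) = N*L**2 (f(N, L) = (N*L)*L = (L*N)*L = N*L**2)
x(k, m) = 19 - k (x(k, m) = (3 + (-4)**2) - k = (3 + 16) - k = 19 - k)
x(-11, f(0, -2)) + O(4, w(4))*(-98) = (19 - 1*(-11)) + 0*(-98) = (19 + 11) + 0 = 30 + 0 = 30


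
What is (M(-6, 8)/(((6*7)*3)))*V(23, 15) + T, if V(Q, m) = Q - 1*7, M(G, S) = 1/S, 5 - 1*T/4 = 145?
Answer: -35279/63 ≈ -559.98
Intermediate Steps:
T = -560 (T = 20 - 4*145 = 20 - 580 = -560)
V(Q, m) = -7 + Q (V(Q, m) = Q - 7 = -7 + Q)
(M(-6, 8)/(((6*7)*3)))*V(23, 15) + T = (1/(8*(((6*7)*3))))*(-7 + 23) - 560 = (1/(8*((42*3))))*16 - 560 = ((1/8)/126)*16 - 560 = ((1/8)*(1/126))*16 - 560 = (1/1008)*16 - 560 = 1/63 - 560 = -35279/63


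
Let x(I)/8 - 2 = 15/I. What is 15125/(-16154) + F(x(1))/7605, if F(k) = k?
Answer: -112828681/122851170 ≈ -0.91842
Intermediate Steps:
x(I) = 16 + 120/I (x(I) = 16 + 8*(15/I) = 16 + 120/I)
15125/(-16154) + F(x(1))/7605 = 15125/(-16154) + (16 + 120/1)/7605 = 15125*(-1/16154) + (16 + 120*1)*(1/7605) = -15125/16154 + (16 + 120)*(1/7605) = -15125/16154 + 136*(1/7605) = -15125/16154 + 136/7605 = -112828681/122851170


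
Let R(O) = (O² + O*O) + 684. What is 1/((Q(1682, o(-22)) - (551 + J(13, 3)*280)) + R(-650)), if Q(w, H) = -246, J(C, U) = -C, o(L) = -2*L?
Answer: 1/848527 ≈ 1.1785e-6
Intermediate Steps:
R(O) = 684 + 2*O² (R(O) = (O² + O²) + 684 = 2*O² + 684 = 684 + 2*O²)
1/((Q(1682, o(-22)) - (551 + J(13, 3)*280)) + R(-650)) = 1/((-246 - (551 - 1*13*280)) + (684 + 2*(-650)²)) = 1/((-246 - (551 - 13*280)) + (684 + 2*422500)) = 1/((-246 - (551 - 3640)) + (684 + 845000)) = 1/((-246 - 1*(-3089)) + 845684) = 1/((-246 + 3089) + 845684) = 1/(2843 + 845684) = 1/848527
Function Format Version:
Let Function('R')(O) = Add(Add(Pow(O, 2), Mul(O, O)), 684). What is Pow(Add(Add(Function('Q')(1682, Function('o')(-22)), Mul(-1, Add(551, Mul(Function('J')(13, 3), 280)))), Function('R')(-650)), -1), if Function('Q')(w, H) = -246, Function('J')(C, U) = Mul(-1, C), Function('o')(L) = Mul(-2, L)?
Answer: Rational(1, 848527) ≈ 1.1785e-6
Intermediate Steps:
Function('R')(O) = Add(684, Mul(2, Pow(O, 2))) (Function('R')(O) = Add(Add(Pow(O, 2), Pow(O, 2)), 684) = Add(Mul(2, Pow(O, 2)), 684) = Add(684, Mul(2, Pow(O, 2))))
Pow(Add(Add(Function('Q')(1682, Function('o')(-22)), Mul(-1, Add(551, Mul(Function('J')(13, 3), 280)))), Function('R')(-650)), -1) = Pow(Add(Add(-246, Mul(-1, Add(551, Mul(Mul(-1, 13), 280)))), Add(684, Mul(2, Pow(-650, 2)))), -1) = Pow(Add(Add(-246, Mul(-1, Add(551, Mul(-13, 280)))), Add(684, Mul(2, 422500))), -1) = Pow(Add(Add(-246, Mul(-1, Add(551, -3640))), Add(684, 845000)), -1) = Pow(Add(Add(-246, Mul(-1, -3089)), 845684), -1) = Pow(Add(Add(-246, 3089), 845684), -1) = Pow(Add(2843, 845684), -1) = Pow(848527, -1) = Rational(1, 848527)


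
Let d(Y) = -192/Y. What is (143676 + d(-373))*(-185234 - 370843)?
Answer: -29800911573180/373 ≈ -7.9895e+10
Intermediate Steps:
(143676 + d(-373))*(-185234 - 370843) = (143676 - 192/(-373))*(-185234 - 370843) = (143676 - 192*(-1/373))*(-556077) = (143676 + 192/373)*(-556077) = (53591340/373)*(-556077) = -29800911573180/373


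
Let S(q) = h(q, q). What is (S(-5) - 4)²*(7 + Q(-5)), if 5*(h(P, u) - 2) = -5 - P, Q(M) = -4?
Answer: 12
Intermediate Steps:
h(P, u) = 1 - P/5 (h(P, u) = 2 + (-5 - P)/5 = 2 + (-1 - P/5) = 1 - P/5)
S(q) = 1 - q/5
(S(-5) - 4)²*(7 + Q(-5)) = ((1 - ⅕*(-5)) - 4)²*(7 - 4) = ((1 + 1) - 4)²*3 = (2 - 4)²*3 = (-2)²*3 = 4*3 = 12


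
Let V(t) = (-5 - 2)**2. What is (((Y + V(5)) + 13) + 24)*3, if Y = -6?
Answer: 240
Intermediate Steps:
V(t) = 49 (V(t) = (-7)**2 = 49)
(((Y + V(5)) + 13) + 24)*3 = (((-6 + 49) + 13) + 24)*3 = ((43 + 13) + 24)*3 = (56 + 24)*3 = 80*3 = 240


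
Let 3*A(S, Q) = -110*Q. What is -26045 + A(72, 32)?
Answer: -81655/3 ≈ -27218.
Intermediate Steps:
A(S, Q) = -110*Q/3 (A(S, Q) = (-110*Q)/3 = -110*Q/3)
-26045 + A(72, 32) = -26045 - 110/3*32 = -26045 - 3520/3 = -81655/3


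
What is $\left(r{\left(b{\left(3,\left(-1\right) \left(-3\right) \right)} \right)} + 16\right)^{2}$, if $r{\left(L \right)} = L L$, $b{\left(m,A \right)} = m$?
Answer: $625$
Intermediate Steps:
$r{\left(L \right)} = L^{2}$
$\left(r{\left(b{\left(3,\left(-1\right) \left(-3\right) \right)} \right)} + 16\right)^{2} = \left(3^{2} + 16\right)^{2} = \left(9 + 16\right)^{2} = 25^{2} = 625$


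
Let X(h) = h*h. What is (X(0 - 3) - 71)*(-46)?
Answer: 2852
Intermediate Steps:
X(h) = h²
(X(0 - 3) - 71)*(-46) = ((0 - 3)² - 71)*(-46) = ((-3)² - 71)*(-46) = (9 - 71)*(-46) = -62*(-46) = 2852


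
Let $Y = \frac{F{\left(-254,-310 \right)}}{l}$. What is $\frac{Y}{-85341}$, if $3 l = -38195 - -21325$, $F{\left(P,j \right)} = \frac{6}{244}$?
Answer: $\frac{3}{58547908580} \approx 5.124 \cdot 10^{-11}$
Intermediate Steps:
$F{\left(P,j \right)} = \frac{3}{122}$ ($F{\left(P,j \right)} = 6 \cdot \frac{1}{244} = \frac{3}{122}$)
$l = - \frac{16870}{3}$ ($l = \frac{-38195 - -21325}{3} = \frac{-38195 + 21325}{3} = \frac{1}{3} \left(-16870\right) = - \frac{16870}{3} \approx -5623.3$)
$Y = - \frac{9}{2058140}$ ($Y = \frac{3}{122 \left(- \frac{16870}{3}\right)} = \frac{3}{122} \left(- \frac{3}{16870}\right) = - \frac{9}{2058140} \approx -4.3729 \cdot 10^{-6}$)
$\frac{Y}{-85341} = - \frac{9}{2058140 \left(-85341\right)} = \left(- \frac{9}{2058140}\right) \left(- \frac{1}{85341}\right) = \frac{3}{58547908580}$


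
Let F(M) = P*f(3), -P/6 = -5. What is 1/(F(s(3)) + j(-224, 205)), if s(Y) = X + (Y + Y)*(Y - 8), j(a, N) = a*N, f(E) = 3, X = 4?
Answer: -1/45830 ≈ -2.1820e-5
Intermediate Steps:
P = 30 (P = -6*(-5) = 30)
j(a, N) = N*a
s(Y) = 4 + 2*Y*(-8 + Y) (s(Y) = 4 + (Y + Y)*(Y - 8) = 4 + (2*Y)*(-8 + Y) = 4 + 2*Y*(-8 + Y))
F(M) = 90 (F(M) = 30*3 = 90)
1/(F(s(3)) + j(-224, 205)) = 1/(90 + 205*(-224)) = 1/(90 - 45920) = 1/(-45830) = -1/45830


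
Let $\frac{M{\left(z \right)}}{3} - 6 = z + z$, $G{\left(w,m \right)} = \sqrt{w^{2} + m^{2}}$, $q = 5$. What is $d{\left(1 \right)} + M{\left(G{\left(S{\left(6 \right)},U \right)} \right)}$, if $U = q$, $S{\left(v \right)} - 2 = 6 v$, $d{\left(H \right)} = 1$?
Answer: $19 + 6 \sqrt{1469} \approx 248.97$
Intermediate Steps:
$S{\left(v \right)} = 2 + 6 v$
$U = 5$
$G{\left(w,m \right)} = \sqrt{m^{2} + w^{2}}$
$M{\left(z \right)} = 18 + 6 z$ ($M{\left(z \right)} = 18 + 3 \left(z + z\right) = 18 + 3 \cdot 2 z = 18 + 6 z$)
$d{\left(1 \right)} + M{\left(G{\left(S{\left(6 \right)},U \right)} \right)} = 1 + \left(18 + 6 \sqrt{5^{2} + \left(2 + 6 \cdot 6\right)^{2}}\right) = 1 + \left(18 + 6 \sqrt{25 + \left(2 + 36\right)^{2}}\right) = 1 + \left(18 + 6 \sqrt{25 + 38^{2}}\right) = 1 + \left(18 + 6 \sqrt{25 + 1444}\right) = 1 + \left(18 + 6 \sqrt{1469}\right) = 19 + 6 \sqrt{1469}$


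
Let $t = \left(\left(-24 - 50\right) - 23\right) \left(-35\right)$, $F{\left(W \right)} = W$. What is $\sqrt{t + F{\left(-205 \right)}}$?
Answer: $\sqrt{3190} \approx 56.48$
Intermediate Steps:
$t = 3395$ ($t = \left(\left(-24 - 50\right) - 23\right) \left(-35\right) = \left(-74 - 23\right) \left(-35\right) = \left(-97\right) \left(-35\right) = 3395$)
$\sqrt{t + F{\left(-205 \right)}} = \sqrt{3395 - 205} = \sqrt{3190}$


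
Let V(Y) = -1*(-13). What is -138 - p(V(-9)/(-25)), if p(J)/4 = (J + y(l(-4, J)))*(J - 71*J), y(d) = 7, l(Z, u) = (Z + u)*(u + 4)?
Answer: -135186/125 ≈ -1081.5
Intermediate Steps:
l(Z, u) = (4 + u)*(Z + u) (l(Z, u) = (Z + u)*(4 + u) = (4 + u)*(Z + u))
V(Y) = 13
p(J) = -280*J*(7 + J) (p(J) = 4*((J + 7)*(J - 71*J)) = 4*((7 + J)*(-70*J)) = 4*(-70*J*(7 + J)) = -280*J*(7 + J))
-138 - p(V(-9)/(-25)) = -138 - (-280)*13/(-25)*(7 + 13/(-25)) = -138 - (-280)*13*(-1/25)*(7 + 13*(-1/25)) = -138 - (-280)*(-13)*(7 - 13/25)/25 = -138 - (-280)*(-13)*162/(25*25) = -138 - 1*117936/125 = -138 - 117936/125 = -135186/125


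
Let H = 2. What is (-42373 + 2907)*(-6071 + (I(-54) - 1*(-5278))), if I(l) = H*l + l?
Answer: 37690030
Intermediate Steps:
I(l) = 3*l (I(l) = 2*l + l = 3*l)
(-42373 + 2907)*(-6071 + (I(-54) - 1*(-5278))) = (-42373 + 2907)*(-6071 + (3*(-54) - 1*(-5278))) = -39466*(-6071 + (-162 + 5278)) = -39466*(-6071 + 5116) = -39466*(-955) = 37690030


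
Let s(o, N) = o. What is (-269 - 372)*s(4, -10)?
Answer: -2564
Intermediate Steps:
(-269 - 372)*s(4, -10) = (-269 - 372)*4 = -641*4 = -2564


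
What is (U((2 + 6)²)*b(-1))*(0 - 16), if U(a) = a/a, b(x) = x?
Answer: 16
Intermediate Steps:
U(a) = 1
(U((2 + 6)²)*b(-1))*(0 - 16) = (1*(-1))*(0 - 16) = -1*(-16) = 16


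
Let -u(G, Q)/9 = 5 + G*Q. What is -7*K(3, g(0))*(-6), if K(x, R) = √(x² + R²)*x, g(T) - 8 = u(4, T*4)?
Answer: 126*√1378 ≈ 4677.3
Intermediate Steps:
u(G, Q) = -45 - 9*G*Q (u(G, Q) = -9*(5 + G*Q) = -45 - 9*G*Q)
g(T) = -37 - 144*T (g(T) = 8 + (-45 - 9*4*T*4) = 8 + (-45 - 9*4*4*T) = 8 + (-45 - 144*T) = -37 - 144*T)
K(x, R) = x*√(R² + x²) (K(x, R) = √(R² + x²)*x = x*√(R² + x²))
-7*K(3, g(0))*(-6) = -21*√((-37 - 144*0)² + 3²)*(-6) = -21*√((-37 + 0)² + 9)*(-6) = -21*√((-37)² + 9)*(-6) = -21*√(1369 + 9)*(-6) = -21*√1378*(-6) = 126*√1378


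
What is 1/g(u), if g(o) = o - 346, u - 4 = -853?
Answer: -1/1195 ≈ -0.00083682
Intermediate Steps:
u = -849 (u = 4 - 853 = -849)
g(o) = -346 + o
1/g(u) = 1/(-346 - 849) = 1/(-1195) = -1/1195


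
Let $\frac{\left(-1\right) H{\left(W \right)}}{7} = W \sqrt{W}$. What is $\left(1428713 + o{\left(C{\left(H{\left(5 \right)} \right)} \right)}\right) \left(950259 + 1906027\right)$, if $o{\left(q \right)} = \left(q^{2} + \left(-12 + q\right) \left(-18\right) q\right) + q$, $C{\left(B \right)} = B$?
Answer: $3783402160168 - 21693492170 \sqrt{5} \approx 3.7349 \cdot 10^{12}$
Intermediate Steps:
$H{\left(W \right)} = - 7 W^{\frac{3}{2}}$ ($H{\left(W \right)} = - 7 W \sqrt{W} = - 7 W^{\frac{3}{2}}$)
$o{\left(q \right)} = q + q^{2} + q \left(216 - 18 q\right)$ ($o{\left(q \right)} = \left(q^{2} + \left(216 - 18 q\right) q\right) + q = \left(q^{2} + q \left(216 - 18 q\right)\right) + q = q + q^{2} + q \left(216 - 18 q\right)$)
$\left(1428713 + o{\left(C{\left(H{\left(5 \right)} \right)} \right)}\right) \left(950259 + 1906027\right) = \left(1428713 + - 7 \cdot 5^{\frac{3}{2}} \left(217 - 17 \left(- 7 \cdot 5^{\frac{3}{2}}\right)\right)\right) \left(950259 + 1906027\right) = \left(1428713 + - 7 \cdot 5 \sqrt{5} \left(217 - 17 \left(- 7 \cdot 5 \sqrt{5}\right)\right)\right) 2856286 = \left(1428713 + - 35 \sqrt{5} \left(217 - 17 \left(- 35 \sqrt{5}\right)\right)\right) 2856286 = \left(1428713 + - 35 \sqrt{5} \left(217 + 595 \sqrt{5}\right)\right) 2856286 = \left(1428713 - 35 \sqrt{5} \left(217 + 595 \sqrt{5}\right)\right) 2856286 = 4080812939918 - 99970010 \sqrt{5} \left(217 + 595 \sqrt{5}\right)$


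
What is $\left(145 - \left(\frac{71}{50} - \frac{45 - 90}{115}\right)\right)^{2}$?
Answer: $\frac{27115220889}{1322500} \approx 20503.0$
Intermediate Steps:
$\left(145 - \left(\frac{71}{50} - \frac{45 - 90}{115}\right)\right)^{2} = \left(145 - \left(\frac{71}{50} - \left(45 - 90\right) \frac{1}{115}\right)\right)^{2} = \left(145 - \frac{2083}{1150}\right)^{2} = \left(\frac{164667}{1150}\right)^{2} = \frac{27115220889}{1322500}$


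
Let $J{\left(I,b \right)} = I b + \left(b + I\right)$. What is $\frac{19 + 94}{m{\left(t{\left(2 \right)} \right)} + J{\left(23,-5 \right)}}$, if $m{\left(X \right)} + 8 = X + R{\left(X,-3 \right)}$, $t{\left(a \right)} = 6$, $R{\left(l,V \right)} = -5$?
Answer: $- \frac{113}{104} \approx -1.0865$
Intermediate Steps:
$m{\left(X \right)} = -13 + X$ ($m{\left(X \right)} = -8 + \left(X - 5\right) = -8 + \left(-5 + X\right) = -13 + X$)
$J{\left(I,b \right)} = I + b + I b$ ($J{\left(I,b \right)} = I b + \left(I + b\right) = I + b + I b$)
$\frac{19 + 94}{m{\left(t{\left(2 \right)} \right)} + J{\left(23,-5 \right)}} = \frac{19 + 94}{\left(-13 + 6\right) + \left(23 - 5 + 23 \left(-5\right)\right)} = \frac{1}{-7 - 97} \cdot 113 = \frac{1}{-104} \cdot 113 = \left(- \frac{1}{104}\right) 113 = - \frac{113}{104}$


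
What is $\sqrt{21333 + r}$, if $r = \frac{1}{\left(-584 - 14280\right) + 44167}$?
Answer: $\frac{10 \sqrt{183179177327}}{29303} \approx 146.06$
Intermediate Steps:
$r = \frac{1}{29303}$ ($r = \frac{1}{\left(-584 - 14280\right) + 44167} = \frac{1}{-14864 + 44167} = \frac{1}{29303} \approx 3.4126 \cdot 10^{-5}$)
$\sqrt{21333 + r} = \sqrt{21333 + \frac{1}{29303}} = \sqrt{\frac{625120900}{29303}} = \frac{10 \sqrt{183179177327}}{29303}$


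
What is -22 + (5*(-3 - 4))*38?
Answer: -1352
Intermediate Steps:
-22 + (5*(-3 - 4))*38 = -22 + (5*(-7))*38 = -22 - 35*38 = -22 - 1330 = -1352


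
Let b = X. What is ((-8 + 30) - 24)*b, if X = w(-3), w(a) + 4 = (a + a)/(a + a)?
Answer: 6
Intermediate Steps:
w(a) = -3 (w(a) = -4 + (a + a)/(a + a) = -4 + (2*a)/((2*a)) = -4 + (2*a)*(1/(2*a)) = -4 + 1 = -3)
X = -3
b = -3
((-8 + 30) - 24)*b = ((-8 + 30) - 24)*(-3) = (22 - 24)*(-3) = -2*(-3) = 6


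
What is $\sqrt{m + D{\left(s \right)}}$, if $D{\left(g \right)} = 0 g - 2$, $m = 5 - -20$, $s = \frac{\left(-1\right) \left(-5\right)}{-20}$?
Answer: $\sqrt{23} \approx 4.7958$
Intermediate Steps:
$s = - \frac{1}{4}$ ($s = 5 \left(- \frac{1}{20}\right) = - \frac{1}{4} \approx -0.25$)
$m = 25$ ($m = 5 + 20 = 25$)
$D{\left(g \right)} = -2$ ($D{\left(g \right)} = 0 - 2 = -2$)
$\sqrt{m + D{\left(s \right)}} = \sqrt{25 - 2} = \sqrt{23}$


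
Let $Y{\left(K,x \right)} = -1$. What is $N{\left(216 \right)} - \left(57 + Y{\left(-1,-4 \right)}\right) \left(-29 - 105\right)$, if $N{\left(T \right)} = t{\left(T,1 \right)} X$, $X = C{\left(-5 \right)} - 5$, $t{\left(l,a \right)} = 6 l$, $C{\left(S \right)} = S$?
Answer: $-5456$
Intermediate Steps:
$X = -10$ ($X = -5 - 5 = -10$)
$N{\left(T \right)} = - 60 T$ ($N{\left(T \right)} = 6 T \left(-10\right) = - 60 T$)
$N{\left(216 \right)} - \left(57 + Y{\left(-1,-4 \right)}\right) \left(-29 - 105\right) = \left(-60\right) 216 - \left(57 - 1\right) \left(-29 - 105\right) = -12960 - 56 \left(-134\right) = -12960 - -7504 = -12960 + 7504 = -5456$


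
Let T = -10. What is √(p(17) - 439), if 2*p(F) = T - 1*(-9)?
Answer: I*√1758/2 ≈ 20.964*I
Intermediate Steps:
p(F) = -½ (p(F) = (-10 - 1*(-9))/2 = (-10 + 9)/2 = (½)*(-1) = -½)
√(p(17) - 439) = √(-½ - 439) = √(-879/2) = I*√1758/2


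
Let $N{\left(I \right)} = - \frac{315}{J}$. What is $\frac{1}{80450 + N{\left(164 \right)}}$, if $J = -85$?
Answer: $\frac{17}{1367713} \approx 1.243 \cdot 10^{-5}$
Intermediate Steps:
$N{\left(I \right)} = \frac{63}{17}$ ($N{\left(I \right)} = - \frac{315}{-85} = \left(-315\right) \left(- \frac{1}{85}\right) = \frac{63}{17}$)
$\frac{1}{80450 + N{\left(164 \right)}} = \frac{1}{80450 + \frac{63}{17}} = \frac{1}{\frac{1367713}{17}} = \frac{17}{1367713}$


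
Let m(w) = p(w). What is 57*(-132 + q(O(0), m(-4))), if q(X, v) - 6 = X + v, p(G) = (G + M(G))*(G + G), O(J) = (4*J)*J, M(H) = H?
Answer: -3534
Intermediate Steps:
O(J) = 4*J**2
p(G) = 4*G**2 (p(G) = (G + G)*(G + G) = (2*G)*(2*G) = 4*G**2)
m(w) = 4*w**2
q(X, v) = 6 + X + v (q(X, v) = 6 + (X + v) = 6 + X + v)
57*(-132 + q(O(0), m(-4))) = 57*(-132 + (6 + 4*0**2 + 4*(-4)**2)) = 57*(-132 + (6 + 4*0 + 4*16)) = 57*(-132 + (6 + 0 + 64)) = 57*(-132 + 70) = 57*(-62) = -3534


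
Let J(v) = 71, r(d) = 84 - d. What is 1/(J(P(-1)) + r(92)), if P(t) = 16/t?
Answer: 1/63 ≈ 0.015873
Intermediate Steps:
1/(J(P(-1)) + r(92)) = 1/(71 + (84 - 1*92)) = 1/(71 + (84 - 92)) = 1/(71 - 8) = 1/63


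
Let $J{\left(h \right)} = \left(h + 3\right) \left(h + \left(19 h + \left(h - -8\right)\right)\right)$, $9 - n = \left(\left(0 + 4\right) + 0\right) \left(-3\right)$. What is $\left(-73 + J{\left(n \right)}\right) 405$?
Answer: $4334715$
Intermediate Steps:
$n = 21$ ($n = 9 - \left(\left(0 + 4\right) + 0\right) \left(-3\right) = 9 - \left(4 + 0\right) \left(-3\right) = 9 - 4 \left(-3\right) = 9 - -12 = 9 + 12 = 21$)
$J{\left(h \right)} = \left(3 + h\right) \left(8 + 21 h\right)$ ($J{\left(h \right)} = \left(3 + h\right) \left(h + \left(19 h + \left(h + 8\right)\right)\right) = \left(3 + h\right) \left(h + \left(19 h + \left(8 + h\right)\right)\right) = \left(3 + h\right) \left(h + \left(8 + 20 h\right)\right) = \left(3 + h\right) \left(8 + 21 h\right)$)
$\left(-73 + J{\left(n \right)}\right) 405 = \left(-73 + \left(24 + 21 \cdot 21^{2} + 71 \cdot 21\right)\right) 405 = \left(-73 + \left(24 + 21 \cdot 441 + 1491\right)\right) 405 = \left(-73 + \left(24 + 9261 + 1491\right)\right) 405 = \left(-73 + 10776\right) 405 = 10703 \cdot 405 = 4334715$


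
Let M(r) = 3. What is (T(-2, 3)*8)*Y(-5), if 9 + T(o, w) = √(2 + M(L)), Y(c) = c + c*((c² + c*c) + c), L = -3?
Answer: 16560 - 1840*√5 ≈ 12446.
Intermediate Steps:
Y(c) = c + c*(c + 2*c²) (Y(c) = c + c*((c² + c²) + c) = c + c*(2*c² + c) = c + c*(c + 2*c²))
T(o, w) = -9 + √5 (T(o, w) = -9 + √(2 + 3) = -9 + √5)
(T(-2, 3)*8)*Y(-5) = ((-9 + √5)*8)*(-5*(1 - 5 + 2*(-5)²)) = (-72 + 8*√5)*(-5*(1 - 5 + 2*25)) = (-72 + 8*√5)*(-5*(1 - 5 + 50)) = (-72 + 8*√5)*(-5*46) = (-72 + 8*√5)*(-230) = 16560 - 1840*√5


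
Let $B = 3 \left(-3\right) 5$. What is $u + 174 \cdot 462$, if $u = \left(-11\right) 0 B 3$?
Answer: $80388$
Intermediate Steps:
$B = -45$ ($B = \left(-9\right) 5 = -45$)
$u = 0$ ($u = \left(-11\right) 0 \left(\left(-45\right) 3\right) = 0 \left(-135\right) = 0$)
$u + 174 \cdot 462 = 0 + 174 \cdot 462 = 0 + 80388 = 80388$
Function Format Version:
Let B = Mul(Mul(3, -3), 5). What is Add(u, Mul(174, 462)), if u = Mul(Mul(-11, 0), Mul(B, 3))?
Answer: 80388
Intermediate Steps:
B = -45 (B = Mul(-9, 5) = -45)
u = 0 (u = Mul(Mul(-11, 0), Mul(-45, 3)) = Mul(0, -135) = 0)
Add(u, Mul(174, 462)) = Add(0, Mul(174, 462)) = Add(0, 80388) = 80388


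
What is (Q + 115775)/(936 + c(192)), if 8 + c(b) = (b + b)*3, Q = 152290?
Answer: 53613/416 ≈ 128.88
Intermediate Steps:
c(b) = -8 + 6*b (c(b) = -8 + (b + b)*3 = -8 + (2*b)*3 = -8 + 6*b)
(Q + 115775)/(936 + c(192)) = (152290 + 115775)/(936 + (-8 + 6*192)) = 268065/(936 + (-8 + 1152)) = 268065/(936 + 1144) = 268065/2080 = 268065*(1/2080) = 53613/416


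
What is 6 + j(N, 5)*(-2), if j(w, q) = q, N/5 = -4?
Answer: -4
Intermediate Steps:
N = -20 (N = 5*(-4) = -20)
6 + j(N, 5)*(-2) = 6 + 5*(-2) = 6 - 10 = -4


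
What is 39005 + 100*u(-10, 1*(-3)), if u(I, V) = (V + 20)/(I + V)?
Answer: 505365/13 ≈ 38874.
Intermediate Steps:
u(I, V) = (20 + V)/(I + V)
39005 + 100*u(-10, 1*(-3)) = 39005 + 100*((20 + 1*(-3))/(-10 + 1*(-3))) = 39005 + 100*((20 - 3)/(-10 - 3)) = 39005 + 100*(17/(-13)) = 39005 + 100*(-1/13*17) = 39005 + 100*(-17/13) = 39005 - 1700/13 = 505365/13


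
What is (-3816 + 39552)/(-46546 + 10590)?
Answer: -8934/8989 ≈ -0.99388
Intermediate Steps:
(-3816 + 39552)/(-46546 + 10590) = 35736/(-35956) = 35736*(-1/35956) = -8934/8989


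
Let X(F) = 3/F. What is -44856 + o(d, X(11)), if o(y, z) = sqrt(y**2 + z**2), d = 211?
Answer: -44856 + 5*sqrt(215482)/11 ≈ -44645.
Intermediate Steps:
-44856 + o(d, X(11)) = -44856 + sqrt(211**2 + (3/11)**2) = -44856 + sqrt(44521 + (3*(1/11))**2) = -44856 + sqrt(44521 + (3/11)**2) = -44856 + sqrt(44521 + 9/121) = -44856 + sqrt(5387050/121) = -44856 + 5*sqrt(215482)/11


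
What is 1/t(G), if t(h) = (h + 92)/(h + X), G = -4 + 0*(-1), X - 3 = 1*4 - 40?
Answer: -37/88 ≈ -0.42045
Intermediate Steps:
X = -33 (X = 3 + (1*4 - 40) = 3 + (4 - 40) = 3 - 36 = -33)
G = -4 (G = -4 + 0 = -4)
t(h) = (92 + h)/(-33 + h) (t(h) = (h + 92)/(h - 33) = (92 + h)/(-33 + h))
1/t(G) = 1/((92 - 4)/(-33 - 4)) = 1/(88/(-37)) = 1/(-1/37*88) = 1/(-88/37) = -37/88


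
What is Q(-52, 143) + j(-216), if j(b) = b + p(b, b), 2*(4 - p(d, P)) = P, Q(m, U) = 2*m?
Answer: -208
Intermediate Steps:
p(d, P) = 4 - P/2
j(b) = 4 + b/2 (j(b) = b + (4 - b/2) = 4 + b/2)
Q(-52, 143) + j(-216) = 2*(-52) + (4 + (1/2)*(-216)) = -104 + (4 - 108) = -104 - 104 = -208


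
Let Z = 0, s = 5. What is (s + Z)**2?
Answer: 25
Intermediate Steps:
(s + Z)**2 = (5 + 0)**2 = 5**2 = 25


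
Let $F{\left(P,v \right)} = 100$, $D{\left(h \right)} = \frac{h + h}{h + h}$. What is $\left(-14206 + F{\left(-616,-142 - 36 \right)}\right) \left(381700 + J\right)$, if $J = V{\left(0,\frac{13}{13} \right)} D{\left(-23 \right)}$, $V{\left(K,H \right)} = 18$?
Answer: $-5384514108$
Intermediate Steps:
$D{\left(h \right)} = 1$ ($D{\left(h \right)} = \frac{2 h}{2 h} = 2 h \frac{1}{2 h} = 1$)
$J = 18$ ($J = 18 \cdot 1 = 18$)
$\left(-14206 + F{\left(-616,-142 - 36 \right)}\right) \left(381700 + J\right) = \left(-14206 + 100\right) \left(381700 + 18\right) = \left(-14106\right) 381718 = -5384514108$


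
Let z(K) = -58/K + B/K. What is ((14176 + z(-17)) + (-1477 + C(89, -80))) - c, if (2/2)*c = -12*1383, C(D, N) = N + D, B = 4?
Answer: 498222/17 ≈ 29307.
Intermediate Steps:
C(D, N) = D + N
z(K) = -54/K (z(K) = -58/K + 4/K = -54/K)
c = -16596 (c = -12*1383 = -16596)
((14176 + z(-17)) + (-1477 + C(89, -80))) - c = ((14176 - 54/(-17)) + (-1477 + (89 - 80))) - 1*(-16596) = ((14176 - 54*(-1/17)) + (-1477 + 9)) + 16596 = ((14176 + 54/17) - 1468) + 16596 = (241046/17 - 1468) + 16596 = 216090/17 + 16596 = 498222/17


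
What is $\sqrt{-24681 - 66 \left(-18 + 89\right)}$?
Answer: $3 i \sqrt{3263} \approx 171.37 i$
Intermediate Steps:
$\sqrt{-24681 - 66 \left(-18 + 89\right)} = \sqrt{-24681 - 4686} = \sqrt{-29367} = 3 i \sqrt{3263}$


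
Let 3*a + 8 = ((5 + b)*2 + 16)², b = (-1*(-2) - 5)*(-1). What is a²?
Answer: 1032256/9 ≈ 1.1470e+5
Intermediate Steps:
b = 3 (b = (2 - 5)*(-1) = -3*(-1) = 3)
a = 1016/3 (a = -8/3 + ((5 + 3)*2 + 16)²/3 = -8/3 + (8*2 + 16)²/3 = -8/3 + (16 + 16)²/3 = -8/3 + (⅓)*32² = -8/3 + (⅓)*1024 = -8/3 + 1024/3 = 1016/3 ≈ 338.67)
a² = (1016/3)² = 1032256/9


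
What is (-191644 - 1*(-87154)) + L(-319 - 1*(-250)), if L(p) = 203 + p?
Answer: -104356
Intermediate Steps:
(-191644 - 1*(-87154)) + L(-319 - 1*(-250)) = (-191644 - 1*(-87154)) + (203 + (-319 - 1*(-250))) = (-191644 + 87154) + (203 + (-319 + 250)) = -104490 + (203 - 69) = -104490 + 134 = -104356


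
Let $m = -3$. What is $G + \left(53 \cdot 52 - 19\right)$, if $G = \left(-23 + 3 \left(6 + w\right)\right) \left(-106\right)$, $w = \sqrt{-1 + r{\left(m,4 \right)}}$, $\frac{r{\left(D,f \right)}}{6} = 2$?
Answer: $3267 - 318 \sqrt{11} \approx 2212.3$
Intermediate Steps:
$r{\left(D,f \right)} = 12$ ($r{\left(D,f \right)} = 6 \cdot 2 = 12$)
$w = \sqrt{11}$ ($w = \sqrt{-1 + 12} = \sqrt{11} \approx 3.3166$)
$G = 530 - 318 \sqrt{11}$ ($G = \left(-23 + 3 \left(6 + \sqrt{11}\right)\right) \left(-106\right) = \left(-23 + \left(18 + 3 \sqrt{11}\right)\right) \left(-106\right) = \left(-5 + 3 \sqrt{11}\right) \left(-106\right) = 530 - 318 \sqrt{11} \approx -524.69$)
$G + \left(53 \cdot 52 - 19\right) = \left(530 - 318 \sqrt{11}\right) + \left(53 \cdot 52 - 19\right) = \left(530 - 318 \sqrt{11}\right) + \left(2756 - 19\right) = \left(530 - 318 \sqrt{11}\right) + 2737 = 3267 - 318 \sqrt{11}$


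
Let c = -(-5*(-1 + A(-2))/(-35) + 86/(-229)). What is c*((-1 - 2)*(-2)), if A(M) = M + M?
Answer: 10482/1603 ≈ 6.5390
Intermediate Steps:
A(M) = 2*M
c = 1747/1603 (c = -(-5*(-1 + 2*(-2))/(-35) + 86/(-229)) = -(-5*(-1 - 4)*(-1/35) + 86*(-1/229)) = -(-5*(-5)*(-1/35) - 86/229) = -(25*(-1/35) - 86/229) = -(-5/7 - 86/229) = -1*(-1747/1603) = 1747/1603 ≈ 1.0898)
c*((-1 - 2)*(-2)) = 1747*((-1 - 2)*(-2))/1603 = 1747*(-3*(-2))/1603 = (1747/1603)*6 = 10482/1603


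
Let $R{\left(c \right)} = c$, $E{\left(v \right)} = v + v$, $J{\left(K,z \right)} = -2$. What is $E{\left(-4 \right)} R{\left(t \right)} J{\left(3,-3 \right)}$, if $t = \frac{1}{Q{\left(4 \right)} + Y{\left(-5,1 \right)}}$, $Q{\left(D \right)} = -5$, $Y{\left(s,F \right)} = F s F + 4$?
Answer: $- \frac{8}{3} \approx -2.6667$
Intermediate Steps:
$Y{\left(s,F \right)} = 4 + s F^{2}$ ($Y{\left(s,F \right)} = s F^{2} + 4 = 4 + s F^{2}$)
$E{\left(v \right)} = 2 v$
$t = - \frac{1}{6}$ ($t = \frac{1}{-5 + \left(4 - 5 \cdot 1^{2}\right)} = \frac{1}{-5 + \left(4 - 5\right)} = \frac{1}{-5 - 1} = \frac{1}{-6} = - \frac{1}{6} \approx -0.16667$)
$E{\left(-4 \right)} R{\left(t \right)} J{\left(3,-3 \right)} = 2 \left(-4\right) \left(- \frac{1}{6}\right) \left(-2\right) = \left(-8\right) \left(- \frac{1}{6}\right) \left(-2\right) = \frac{4}{3} \left(-2\right) = - \frac{8}{3}$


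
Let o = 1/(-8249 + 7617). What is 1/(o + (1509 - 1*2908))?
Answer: -632/884169 ≈ -0.00071480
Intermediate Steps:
o = -1/632 (o = 1/(-632) = -1/632 ≈ -0.0015823)
1/(o + (1509 - 1*2908)) = 1/(-1/632 + (1509 - 1*2908)) = 1/(-1/632 + (1509 - 2908)) = 1/(-1/632 - 1399) = 1/(-884169/632) = -632/884169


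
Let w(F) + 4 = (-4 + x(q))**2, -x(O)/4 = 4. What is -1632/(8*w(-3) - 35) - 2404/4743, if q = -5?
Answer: -15272308/14859819 ≈ -1.0278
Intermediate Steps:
x(O) = -16 (x(O) = -4*4 = -16)
w(F) = 396 (w(F) = -4 + (-4 - 16)**2 = -4 + (-20)**2 = -4 + 400 = 396)
-1632/(8*w(-3) - 35) - 2404/4743 = -1632/(8*396 - 35) - 2404/4743 = -1632/(3168 - 35) - 2404*1/4743 = -1632/3133 - 2404/4743 = -15272308/14859819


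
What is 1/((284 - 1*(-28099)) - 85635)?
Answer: -1/57252 ≈ -1.7467e-5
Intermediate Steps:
1/((284 - 1*(-28099)) - 85635) = 1/((284 + 28099) - 85635) = 1/(28383 - 85635) = 1/(-57252) = -1/57252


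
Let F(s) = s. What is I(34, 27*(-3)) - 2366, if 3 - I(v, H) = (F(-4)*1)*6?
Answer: -2339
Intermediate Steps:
I(v, H) = 27 (I(v, H) = 3 - (-4*1)*6 = 3 - (-4)*6 = 3 - 1*(-24) = 3 + 24 = 27)
I(34, 27*(-3)) - 2366 = 27 - 2366 = -2339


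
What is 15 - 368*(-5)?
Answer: 1855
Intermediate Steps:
15 - 368*(-5) = 15 + 1840 = 1855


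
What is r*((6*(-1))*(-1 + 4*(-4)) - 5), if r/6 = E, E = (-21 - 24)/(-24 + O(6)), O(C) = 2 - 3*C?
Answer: 2619/4 ≈ 654.75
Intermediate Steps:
E = 9/8 (E = (-21 - 24)/(-24 + (2 - 3*6)) = -45/(-24 + (2 - 18)) = -45/(-24 - 16) = -45/(-40) = -45*(-1/40) = 9/8 ≈ 1.1250)
r = 27/4 (r = 6*(9/8) = 27/4 ≈ 6.7500)
r*((6*(-1))*(-1 + 4*(-4)) - 5) = 27*((6*(-1))*(-1 + 4*(-4)) - 5)/4 = 27*(-6*(-1 - 16) - 5)/4 = 27*(-6*(-17) - 5)/4 = 27*(102 - 5)/4 = (27/4)*97 = 2619/4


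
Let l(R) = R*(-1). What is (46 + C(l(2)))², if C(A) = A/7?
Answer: 102400/49 ≈ 2089.8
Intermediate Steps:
l(R) = -R
C(A) = A/7 (C(A) = A*(⅐) = A/7)
(46 + C(l(2)))² = (46 + (-1*2)/7)² = (46 + (⅐)*(-2))² = (46 - 2/7)² = (320/7)² = 102400/49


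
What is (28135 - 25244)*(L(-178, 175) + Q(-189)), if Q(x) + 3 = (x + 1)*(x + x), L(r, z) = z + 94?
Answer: 206215030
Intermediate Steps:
L(r, z) = 94 + z
Q(x) = -3 + 2*x*(1 + x) (Q(x) = -3 + (x + 1)*(x + x) = -3 + (1 + x)*(2*x) = -3 + 2*x*(1 + x))
(28135 - 25244)*(L(-178, 175) + Q(-189)) = (28135 - 25244)*((94 + 175) + (-3 + 2*(-189) + 2*(-189)**2)) = 2891*(269 + (-3 - 378 + 2*35721)) = 2891*(269 + (-3 - 378 + 71442)) = 2891*(269 + 71061) = 2891*71330 = 206215030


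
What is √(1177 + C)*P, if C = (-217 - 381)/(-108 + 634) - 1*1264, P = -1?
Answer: -2*I*√1524085/263 ≈ -9.3881*I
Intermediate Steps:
C = -332731/263 (C = -598/526 - 1264 = -598*1/526 - 1264 = -299/263 - 1264 = -332731/263 ≈ -1265.1)
√(1177 + C)*P = √(1177 - 332731/263)*(-1) = √(-23180/263)*(-1) = (2*I*√1524085/263)*(-1) = -2*I*√1524085/263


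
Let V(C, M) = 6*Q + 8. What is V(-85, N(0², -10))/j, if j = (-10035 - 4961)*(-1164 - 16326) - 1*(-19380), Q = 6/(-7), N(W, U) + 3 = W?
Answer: 1/91804797 ≈ 1.0893e-8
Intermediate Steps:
N(W, U) = -3 + W
Q = -6/7 (Q = 6*(-⅐) = -6/7 ≈ -0.85714)
V(C, M) = 20/7 (V(C, M) = 6*(-6/7) + 8 = -36/7 + 8 = 20/7)
j = 262299420 (j = -14996*(-17490) + 19380 = 262280040 + 19380 = 262299420)
V(-85, N(0², -10))/j = (20/7)/262299420 = (20/7)*(1/262299420) = 1/91804797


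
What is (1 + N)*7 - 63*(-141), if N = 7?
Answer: 8939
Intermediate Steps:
(1 + N)*7 - 63*(-141) = (1 + 7)*7 - 63*(-141) = 8*7 + 8883 = 56 + 8883 = 8939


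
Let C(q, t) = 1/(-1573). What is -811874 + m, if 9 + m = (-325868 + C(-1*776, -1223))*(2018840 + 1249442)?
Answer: -1675291140394889/1573 ≈ -1.0650e+12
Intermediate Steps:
C(q, t) = -1/1573
m = -1675289863317087/1573 (m = -9 + (-325868 - 1/1573)*(2018840 + 1249442) = -9 - 512590365/1573*3268282 = -9 - 1675289863302930/1573 = -1675289863317087/1573 ≈ -1.0650e+12)
-811874 + m = -811874 - 1675289863317087/1573 = -1675291140394889/1573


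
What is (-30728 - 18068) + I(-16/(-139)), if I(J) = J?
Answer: -6782628/139 ≈ -48796.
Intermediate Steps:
(-30728 - 18068) + I(-16/(-139)) = (-30728 - 18068) - 16/(-139) = -48796 - 16*(-1/139) = -48796 + 16/139 = -6782628/139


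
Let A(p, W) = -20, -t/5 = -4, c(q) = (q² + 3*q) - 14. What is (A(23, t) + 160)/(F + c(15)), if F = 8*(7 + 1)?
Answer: 7/16 ≈ 0.43750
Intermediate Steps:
c(q) = -14 + q² + 3*q
t = 20 (t = -5*(-4) = 20)
F = 64 (F = 8*8 = 64)
(A(23, t) + 160)/(F + c(15)) = (-20 + 160)/(64 + (-14 + 15² + 3*15)) = 140/(64 + (-14 + 225 + 45)) = 140/(64 + 256) = 140/320 = 140*(1/320) = 7/16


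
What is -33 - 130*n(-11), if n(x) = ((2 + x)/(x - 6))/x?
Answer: -5001/187 ≈ -26.743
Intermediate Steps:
n(x) = (2 + x)/(x*(-6 + x)) (n(x) = ((2 + x)/(-6 + x))/x = (2 + x)/(x*(-6 + x)))
-33 - 130*n(-11) = -33 - 130*(2 - 11)/((-11)*(-6 - 11)) = -33 - (-130)*(-9)/(11*(-17)) = -33 - (-130)*(-1)*(-9)/(11*17) = -33 - 130*(-9/187) = -33 + 1170/187 = -5001/187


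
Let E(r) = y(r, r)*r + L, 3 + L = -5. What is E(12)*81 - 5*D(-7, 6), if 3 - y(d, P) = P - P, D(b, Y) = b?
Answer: 2303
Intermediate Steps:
L = -8 (L = -3 - 5 = -8)
y(d, P) = 3 (y(d, P) = 3 - (P - P) = 3 - 1*0 = 3 + 0 = 3)
E(r) = -8 + 3*r (E(r) = 3*r - 8 = -8 + 3*r)
E(12)*81 - 5*D(-7, 6) = (-8 + 3*12)*81 - 5*(-7) = (-8 + 36)*81 + 35 = 28*81 + 35 = 2268 + 35 = 2303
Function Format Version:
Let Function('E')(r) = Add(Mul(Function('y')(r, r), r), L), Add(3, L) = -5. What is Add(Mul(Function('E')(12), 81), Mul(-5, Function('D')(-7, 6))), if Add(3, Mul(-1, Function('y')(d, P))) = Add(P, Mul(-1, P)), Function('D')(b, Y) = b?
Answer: 2303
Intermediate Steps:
L = -8 (L = Add(-3, -5) = -8)
Function('y')(d, P) = 3 (Function('y')(d, P) = Add(3, Mul(-1, Add(P, Mul(-1, P)))) = Add(3, Mul(-1, 0)) = Add(3, 0) = 3)
Function('E')(r) = Add(-8, Mul(3, r)) (Function('E')(r) = Add(Mul(3, r), -8) = Add(-8, Mul(3, r)))
Add(Mul(Function('E')(12), 81), Mul(-5, Function('D')(-7, 6))) = Add(Mul(Add(-8, Mul(3, 12)), 81), Mul(-5, -7)) = Add(Mul(Add(-8, 36), 81), 35) = Add(Mul(28, 81), 35) = Add(2268, 35) = 2303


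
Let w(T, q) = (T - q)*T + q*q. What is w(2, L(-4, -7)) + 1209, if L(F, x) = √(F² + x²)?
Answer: 1278 - 2*√65 ≈ 1261.9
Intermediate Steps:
w(T, q) = q² + T*(T - q) (w(T, q) = T*(T - q) + q² = q² + T*(T - q))
w(2, L(-4, -7)) + 1209 = (2² + (√((-4)² + (-7)²))² - 1*2*√((-4)² + (-7)²)) + 1209 = (4 + (√(16 + 49))² - 1*2*√(16 + 49)) + 1209 = (4 + (√65)² - 1*2*√65) + 1209 = (4 + 65 - 2*√65) + 1209 = (69 - 2*√65) + 1209 = 1278 - 2*√65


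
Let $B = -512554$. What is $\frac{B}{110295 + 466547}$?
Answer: $- \frac{36611}{41203} \approx -0.88855$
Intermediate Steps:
$\frac{B}{110295 + 466547} = - \frac{512554}{110295 + 466547} = - \frac{512554}{576842} = \left(-512554\right) \frac{1}{576842} = - \frac{36611}{41203}$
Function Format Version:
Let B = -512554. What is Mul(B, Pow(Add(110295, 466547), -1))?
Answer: Rational(-36611, 41203) ≈ -0.88855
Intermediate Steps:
Mul(B, Pow(Add(110295, 466547), -1)) = Mul(-512554, Pow(Add(110295, 466547), -1)) = Mul(-512554, Pow(576842, -1)) = Mul(-512554, Rational(1, 576842)) = Rational(-36611, 41203)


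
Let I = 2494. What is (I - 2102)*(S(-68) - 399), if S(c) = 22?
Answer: -147784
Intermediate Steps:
(I - 2102)*(S(-68) - 399) = (2494 - 2102)*(22 - 399) = 392*(-377) = -147784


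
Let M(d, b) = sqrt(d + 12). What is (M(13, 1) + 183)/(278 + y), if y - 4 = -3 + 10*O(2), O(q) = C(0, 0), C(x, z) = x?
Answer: 188/279 ≈ 0.67383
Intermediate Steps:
M(d, b) = sqrt(12 + d)
O(q) = 0
y = 1 (y = 4 + (-3 + 10*0) = 4 + (-3 + 0) = 4 - 3 = 1)
(M(13, 1) + 183)/(278 + y) = (sqrt(12 + 13) + 183)/(278 + 1) = (sqrt(25) + 183)/279 = (5 + 183)*(1/279) = 188*(1/279) = 188/279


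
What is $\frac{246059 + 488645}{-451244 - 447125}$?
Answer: $- \frac{734704}{898369} \approx -0.81782$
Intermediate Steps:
$\frac{246059 + 488645}{-451244 - 447125} = \frac{734704}{-451244 - 447125} = \frac{734704}{-898369} = 734704 \left(- \frac{1}{898369}\right) = - \frac{734704}{898369}$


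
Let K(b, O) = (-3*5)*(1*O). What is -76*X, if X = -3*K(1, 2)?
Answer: -6840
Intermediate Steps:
K(b, O) = -15*O
X = 90 (X = -(-45)*2 = -3*(-30) = 90)
-76*X = -76*90 = -6840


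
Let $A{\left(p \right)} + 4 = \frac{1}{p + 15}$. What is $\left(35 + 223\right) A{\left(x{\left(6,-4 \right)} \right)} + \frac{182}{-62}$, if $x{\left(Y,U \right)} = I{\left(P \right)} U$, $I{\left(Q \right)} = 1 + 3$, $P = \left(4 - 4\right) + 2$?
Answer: $- \frac{40081}{31} \approx -1292.9$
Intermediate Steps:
$P = 2$ ($P = 0 + 2 = 2$)
$I{\left(Q \right)} = 4$
$x{\left(Y,U \right)} = 4 U$
$A{\left(p \right)} = -4 + \frac{1}{15 + p}$ ($A{\left(p \right)} = -4 + \frac{1}{p + 15} = -4 + \frac{1}{15 + p}$)
$\left(35 + 223\right) A{\left(x{\left(6,-4 \right)} \right)} + \frac{182}{-62} = \left(35 + 223\right) \frac{-59 - 4 \cdot 4 \left(-4\right)}{15 + 4 \left(-4\right)} + \frac{182}{-62} = 258 \frac{-59 - -64}{15 - 16} + 182 \left(- \frac{1}{62}\right) = 258 \frac{-59 + 64}{-1} - \frac{91}{31} = 258 \left(\left(-1\right) 5\right) - \frac{91}{31} = 258 \left(-5\right) - \frac{91}{31} = -1290 - \frac{91}{31} = - \frac{40081}{31}$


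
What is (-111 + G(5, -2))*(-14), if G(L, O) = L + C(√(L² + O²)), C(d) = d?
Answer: 1484 - 14*√29 ≈ 1408.6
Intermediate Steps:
G(L, O) = L + √(L² + O²)
(-111 + G(5, -2))*(-14) = (-111 + (5 + √(5² + (-2)²)))*(-14) = (-111 + (5 + √(25 + 4)))*(-14) = (-111 + (5 + √29))*(-14) = (-106 + √29)*(-14) = 1484 - 14*√29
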